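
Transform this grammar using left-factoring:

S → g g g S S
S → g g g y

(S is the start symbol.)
Left-factoring transforms A → αβ₁ | αβ₂ into A → αA' and A' → β₁ | β₂
(α is the longest common prefix among the alternatives). Repeat until
no nonterminal has two alternatives with a common prefix.

Round 1: S has alternatives sharing prefix 'g g g'. Introduce S': S → g g g S'
  Add: S' → S S
  Add: S' → y

No remaining common prefixes — done.

Resulting grammar:
S → g g g S'
S' → S S
S' → y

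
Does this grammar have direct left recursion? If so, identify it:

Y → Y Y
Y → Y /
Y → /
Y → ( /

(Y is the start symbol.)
Direct left recursion occurs when N → N α for some non-terminal N (the right-hand side begins with the left-hand side itself).

Y → Y Y: LEFT RECURSIVE (starts with Y)
Y → Y /: LEFT RECURSIVE (starts with Y)
Y → /: starts with '/'
Y → ( /: starts with '('

The grammar has direct left recursion on: Y.

Answer: Yes, Y is left-recursive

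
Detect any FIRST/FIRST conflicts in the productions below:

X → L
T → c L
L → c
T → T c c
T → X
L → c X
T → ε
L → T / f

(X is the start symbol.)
FIRST sets of the non-terminals at (or reachable through a nullable prefix from) the front of some alternative:
  FIRST(T) = { '/', 'c', ε }
  FIRST(X) = { '/', 'c' }

Productions for T:
  T → c L: FIRST = { 'c' }
  T → T c c: FIRST = { '/', 'c' }
  T → X: FIRST = { '/', 'c' }
  T → ε: FIRST = { ε }
Productions for L:
  L → c: FIRST = { 'c' }
  L → c X: FIRST = { 'c' }
  L → T / f: FIRST = { '/', 'c' }
X has only one production, so no FIRST/FIRST conflict is possible there.

Conflict for T: T → c L and T → T c c
  Overlap: { 'c' }
Conflict for T: T → c L and T → X
  Overlap: { 'c' }
Conflict for T: T → T c c and T → X
  Overlap: { '/', 'c' }
Conflict for L: L → c and L → c X
  Overlap: { 'c' }
Conflict for L: L → c and L → T / f
  Overlap: { 'c' }
Conflict for L: L → c X and L → T / f
  Overlap: { 'c' }

Answer: Yes. T → c L / T → T c c on { 'c' }; T → c L / T → X on { 'c' }; T → T c c / T → X on { '/', 'c' }; L → c / L → c X on { 'c' }; L → c / L → T '/' f on { 'c' }; L → c X / L → T '/' f on { 'c' }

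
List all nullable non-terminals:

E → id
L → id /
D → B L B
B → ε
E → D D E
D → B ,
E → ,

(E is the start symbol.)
{ 'B' }

A non-terminal is nullable if it can derive ε (the empty string): either it has an ε-production, or it has a production whose right-hand side consists entirely of nullable non-terminals.

ε-productions: B → ε
So B is immediately nullable.
No further non-terminal can be added: every production for the remaining non-terminals contains a terminal or a non-nullable non-terminal.
Nullable = { 'B' }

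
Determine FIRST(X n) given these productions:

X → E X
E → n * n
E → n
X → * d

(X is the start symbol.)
{ '*', 'n' }

FIRST sets of the non-terminals involved (from the grammar, by fixed-point iteration):
  FIRST(X) = { '*', 'n' }

To compute FIRST(X n), process the symbols left to right:
Symbol X is a non-terminal. Add FIRST(X) \ {ε} = { '*', 'n' }
X is not nullable (ε ∉ FIRST(X)), so stop here.
FIRST(X n) = { '*', 'n' }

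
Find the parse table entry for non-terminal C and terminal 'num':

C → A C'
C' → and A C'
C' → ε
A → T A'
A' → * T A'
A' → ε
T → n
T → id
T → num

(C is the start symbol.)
C → A C'

To find M[C, 'num'], we find productions for C where 'num' is in the predict set (PREDICT(N → α) = (FIRST(α) \ {ε}) ∪ (FOLLOW(N) if α ⇒* ε)).

Relevant sets:
  FIRST(A) = { 'id', 'n', 'num' }

C → A C': PREDICT = { 'id', 'n', 'num' }
  'num' is in predict set, so this production goes in M[C, 'num']

M[C, 'num'] = C → A C'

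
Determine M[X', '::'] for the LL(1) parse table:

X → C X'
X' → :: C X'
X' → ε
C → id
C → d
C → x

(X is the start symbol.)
To find M[X', '::'], we find productions for X' where '::' is in the predict set (PREDICT(N → α) = (FIRST(α) \ {ε}) ∪ (FOLLOW(N) if α ⇒* ε)).

Relevant sets:
  FOLLOW(X') = { $ }

X' → :: C X': PREDICT = { '::' }
  '::' is in predict set, so this production goes in M[X', '::']
X' → ε: PREDICT = { $ }

M[X', '::'] = X' → :: C X'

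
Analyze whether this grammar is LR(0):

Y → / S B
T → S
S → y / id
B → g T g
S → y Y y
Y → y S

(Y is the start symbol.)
Augment with Y' → Y and build the canonical LR(0) collection (I0 = CLOSURE({[Y' → . Y]}), then GOTO on every symbol after a dot until no new states appear). It has 16 states:
  I0: { [Y → . / S B], [Y → . y S], [Y' → . Y] }  — shift
  I1: { [S → . y / id], [S → . y Y y], [Y → / . S B] }  — shift
  I2: { [Y' → Y .] }  — accept
  I3: { [S → . y / id], [S → . y Y y], [Y → y . S] }  — shift
  I4: { [Y → y S .] }  — reduce
  I5: { [S → y . / id], [S → y . Y y], [Y → . / S B], [Y → . y S] }  — shift
  I6: { [S → . y / id], [S → . y Y y], [S → y / . id], [Y → / . S B] }  — shift
  I7: { [S → y Y . y] }  — shift
  I8: { [S → y Y y .] }  — reduce
  I9: { [B → . g T g], [Y → / S . B] }  — shift
  I10: { [S → y / id .] }  — reduce
  I11: { [Y → / S B .] }  — reduce
  I12: { [B → g . T g], [S → . y / id], [S → . y Y y], [T → . S] }  — shift
  I13: { [T → S .] }  — reduce
  I14: { [B → g T . g] }  — shift
  I15: { [B → g T g .] }  — reduce

Every state is either a pure shift/goto state or contains exactly one complete item and nothing to shift — no conflicts. The grammar is LR(0).

Answer: Yes, the grammar is LR(0)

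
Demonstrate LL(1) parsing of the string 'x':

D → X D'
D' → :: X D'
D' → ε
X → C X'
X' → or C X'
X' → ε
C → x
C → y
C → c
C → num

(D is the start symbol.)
Stack is shown with the top on the left.

Stack      Input  Action
------------------------
D $        x $    output D → X D'
X D' $     x $    output X → C X'
C X' D' $  x $    output C → x
x X' D' $  x $    match 'x'
X' D' $    $      output X' → ε
D' $       $      output D' → ε
$          $      accept

The string is accepted.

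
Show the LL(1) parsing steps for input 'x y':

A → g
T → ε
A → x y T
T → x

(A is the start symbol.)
LL(1) parsing maintains a stack (initially the start symbol over $) and the input. At each step: if the stack top is a terminal, match it against the current input token; if it is a non-terminal N, replace it with the RHS of M[N, lookahead] (the unique production whose predict set contains the lookahead).

Stack is shown with the top on the left.

Stack    Input  Action
----------------------
A $      x y $  output A → x y T
x y T $  x y $  match 'x'
y T $    y $    match 'y'
T $      $      output T → ε
$        $      accept

The string is accepted.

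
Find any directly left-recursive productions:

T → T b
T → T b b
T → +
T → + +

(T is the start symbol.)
T → T b: LEFT RECURSIVE (starts with T)
T → T b b: LEFT RECURSIVE (starts with T)
T → +: starts with '+'
T → + +: starts with '+'

The grammar has direct left recursion on: T.

Answer: Yes, T is left-recursive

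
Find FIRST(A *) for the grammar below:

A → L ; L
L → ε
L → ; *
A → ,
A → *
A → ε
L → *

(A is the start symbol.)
FIRST sets of the non-terminals involved (from the grammar, by fixed-point iteration):
  FIRST(A) = { '*', ',', ';', ε }

To compute FIRST(A *), process the symbols left to right:
Symbol A is a non-terminal. Add FIRST(A) \ {ε} = { '*', ',', ';' }
A is nullable (ε ∈ FIRST(A)), continue to the next symbol.
Symbol * is a terminal. Add '*' and stop.
FIRST(A *) = { '*', ',', ';' }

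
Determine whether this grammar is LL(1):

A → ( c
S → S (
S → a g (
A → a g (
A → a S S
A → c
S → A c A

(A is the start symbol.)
A grammar is LL(1) if for each non-terminal N with multiple productions, the predict sets of those productions are pairwise disjoint, where PREDICT(N → α) = (FIRST(α) \ {ε}) ∪ (FOLLOW(N) if α ⇒* ε).

Relevant sets:
  FIRST(S) = { '(', 'a', 'c' }
  FIRST(A) = { '(', 'a', 'c' }

For A:
  PREDICT(A → '(' c) = { '(' }
  PREDICT(A → a g '(') = { 'a' }
  PREDICT(A → a S S) = { 'a' }
  PREDICT(A → c) = { 'c' }
For S:
  PREDICT(S → S '(') = { '(', 'a', 'c' }
  PREDICT(S → a g '(') = { 'a' }
  PREDICT(S → A c A) = { '(', 'a', 'c' }

Conflict found: Predict set conflict for A: { 'a' }
The grammar is NOT LL(1).

Answer: No. Predict set conflict for A: { 'a' }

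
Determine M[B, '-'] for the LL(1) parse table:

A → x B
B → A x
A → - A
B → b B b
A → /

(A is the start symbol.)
To find M[B, '-'], we find productions for B where '-' is in the predict set (PREDICT(N → α) = (FIRST(α) \ {ε}) ∪ (FOLLOW(N) if α ⇒* ε)).

Relevant sets:
  FIRST(A) = { '-', '/', 'x' }

B → A x: PREDICT = { '-', '/', 'x' }
  '-' is in predict set, so this production goes in M[B, '-']
B → b B b: PREDICT = { 'b' }

M[B, '-'] = B → A x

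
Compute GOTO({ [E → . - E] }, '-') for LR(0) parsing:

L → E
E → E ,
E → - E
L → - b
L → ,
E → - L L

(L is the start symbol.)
GOTO(I, '-') = CLOSURE({ [A → αX.β] : [A → α.Xβ] ∈ I, X = '-' })

Items with dot before '-', with the dot advanced:
  [E → . - E] → [E → - . E]
Closure of the advanced items:
  [E → - . E] has the dot before E: add [E → . E ,], [E → . - E], [E → . - L L]

GOTO = { [E → - . E], [E → . - E], [E → . - L L], [E → . E ,] }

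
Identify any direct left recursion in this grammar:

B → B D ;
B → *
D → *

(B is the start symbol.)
Yes, B is left-recursive

B → B D ;: LEFT RECURSIVE (starts with B)
B → *: starts with '*'
D → *: starts with '*'

The grammar has direct left recursion on: B.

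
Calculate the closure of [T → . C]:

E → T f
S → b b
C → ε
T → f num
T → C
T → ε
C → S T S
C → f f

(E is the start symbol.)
{ [C → . S T S], [C → . f f], [C → .], [S → . b b], [T → . C] }

To compute CLOSURE, for each item [A → α.Bβ] where B is a non-terminal, add [B → .γ] for all productions B → γ; repeat for the newly added items until nothing changes.

Start with: [T → . C]
  [T → . C] has the dot before C: add [C → .], [C → . S T S], [C → . f f]
  [C → . S T S] has the dot before S: add [S → . b b]
No further items can be added.

CLOSURE = { [C → . S T S], [C → . f f], [C → .], [S → . b b], [T → . C] }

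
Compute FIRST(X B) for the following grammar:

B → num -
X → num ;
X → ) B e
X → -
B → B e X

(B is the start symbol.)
FIRST sets of the non-terminals involved (from the grammar, by fixed-point iteration):
  FIRST(X) = { ')', '-', 'num' }

To compute FIRST(X B), process the symbols left to right:
Symbol X is a non-terminal. Add FIRST(X) \ {ε} = { ')', '-', 'num' }
X is not nullable (ε ∉ FIRST(X)), so stop here.
FIRST(X B) = { ')', '-', 'num' }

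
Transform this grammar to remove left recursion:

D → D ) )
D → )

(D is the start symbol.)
D → ) D'
D' → ) ) D'
D' → ε

D is directly left-recursive. The standard transformation for
  A → A α₁ | ... | A α_m | β₁ | ... | β_n
is
  A  → β₁ A' | ... | β_n A'
  A' → α₁ A' | ... | α_m A' | ε

D → ) becomes D → ) D'
D → D ) ) becomes D' → ) ) D'
Add D' → ε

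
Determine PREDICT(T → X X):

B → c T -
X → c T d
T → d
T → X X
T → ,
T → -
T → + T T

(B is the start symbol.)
{ 'c' }

PREDICT(T → X X) = (FIRST(RHS) \ {ε}) ∪ (FOLLOW(T) if ε ∈ FIRST(RHS), i.e. RHS ⇒* ε)
FIRST(X) = { 'c' }
FIRST(X X) = { 'c' }
ε ∉ FIRST(X X), so FOLLOW(T) is not added.
PREDICT(T → X X) = { 'c' }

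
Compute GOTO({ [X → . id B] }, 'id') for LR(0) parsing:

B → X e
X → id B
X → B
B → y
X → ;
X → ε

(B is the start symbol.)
GOTO(I, 'id') = CLOSURE({ [A → αX.β] : [A → α.Xβ] ∈ I, X = 'id' })

Items with dot before 'id', with the dot advanced:
  [X → . id B] → [X → id . B]
Closure of the advanced items:
  [X → id . B] has the dot before B: add [B → . X e], [B → . y]
  [B → . X e] has the dot before X: add [X → . id B], [X → . B], [X → . ;], [X → .]

GOTO = { [B → . X e], [B → . y], [X → . ;], [X → . B], [X → . id B], [X → .], [X → id . B] }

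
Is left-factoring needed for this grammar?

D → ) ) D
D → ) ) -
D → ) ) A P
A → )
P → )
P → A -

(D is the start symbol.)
Left-factoring is needed when two productions for the same non-terminal
share a common prefix on the right-hand side.

Productions for D:
  D → ) ) D
  D → ) ) -
  D → ) ) A P
Productions for P:
  P → )
  P → A -

Found common prefix ') )' in productions for D

Answer: Yes, D has productions with common prefix ') )'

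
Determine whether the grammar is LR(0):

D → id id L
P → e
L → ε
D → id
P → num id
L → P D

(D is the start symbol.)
No. Shift-reduce conflict between [D → id .] and [D → id . id L]

Augment with D' → D and build the canonical LR(0) collection (I0 = CLOSURE({[D' → . D]}), then GOTO on every symbol after a dot until no new states appear). It has 10 states:
  I0: { [D → . id id L], [D → . id], [D' → . D] }  — shift
  I1: { [D' → D .] }  — accept
  I2: { [D → id . id L], [D → id .] }  — shift, reduce
  I3: { [D → id id . L], [L → . P D], [L → .], [P → . e], [P → . num id] }  — shift, reduce
  I4: { [D → id id L .] }  — reduce
  I5: { [D → . id id L], [D → . id], [L → P . D] }  — shift
  I6: { [P → e .] }  — reduce
  I7: { [P → num . id] }  — shift
  I8: { [P → num id .] }  — reduce
  I9: { [L → P D .] }  — reduce

Conflict in state I2:
  Shift-reduce conflict between [D → id .] and [D → id . id L]
So the grammar is NOT LR(0).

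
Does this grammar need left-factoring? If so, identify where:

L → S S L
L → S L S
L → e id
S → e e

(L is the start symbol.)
Yes, L has productions with common prefix 'S'

Left-factoring is needed when two productions for the same non-terminal
share a common prefix on the right-hand side.

Productions for L:
  L → S S L
  L → S L S
  L → e id

Found common prefix 'S' in productions for L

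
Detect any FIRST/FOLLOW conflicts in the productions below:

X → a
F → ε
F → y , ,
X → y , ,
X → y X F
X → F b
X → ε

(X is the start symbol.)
Yes. X → y ',' ',' with FOLLOW(X) on { 'y' }; X → y X F with FOLLOW(X) on { 'y' }; X → F b with FOLLOW(X) on { 'y' }; F → y ',' ',' with FOLLOW(F) on { 'y' }

A FIRST/FOLLOW conflict occurs when a non-terminal N has a nullable alternative N → β (β ⇒* ε) and another alternative N → α with FIRST(α) ∩ FOLLOW(N) ≠ ∅: on such a lookahead the parser cannot decide between expanding α and letting N vanish via β.

Nullable non-terminals: F, X.
FIRST sets used below: FIRST(F) = { 'y', ε }

F: nullable alternative(s) F → ε; FOLLOW(F) = { $, 'b', 'y' }
  F → ε: FIRST \ {ε} = { } — this is the only nullable alternative, skip
  F → y , ,: FIRST \ {ε} = { 'y' } — overlaps FOLLOW(F) on { 'y' }: CONFLICT

X: nullable alternative(s) X → ε; FOLLOW(X) = { $, 'y' }
  X → a: FIRST \ {ε} = { 'a' } — disjoint from FOLLOW(X)
  X → y , ,: FIRST \ {ε} = { 'y' } — overlaps FOLLOW(X) on { 'y' }: CONFLICT
  X → y X F: FIRST \ {ε} = { 'y' } — overlaps FOLLOW(X) on { 'y' }: CONFLICT
  X → F b: FIRST \ {ε} = { 'b', 'y' } — overlaps FOLLOW(X) on { 'y' }: CONFLICT
  X → ε: FIRST \ {ε} = { } — this is the only nullable alternative, skip

So the grammar has 4 FIRST/FOLLOW conflicts (marked CONFLICT above).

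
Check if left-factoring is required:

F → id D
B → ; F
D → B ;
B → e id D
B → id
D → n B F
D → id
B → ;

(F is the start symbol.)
Yes, B has productions with common prefix ';'

Left-factoring is needed when two productions for the same non-terminal
share a common prefix on the right-hand side.

Productions for B:
  B → ; F
  B → e id D
  B → id
  B → ;
Productions for D:
  D → B ;
  D → n B F
  D → id

Found common prefix ';' in productions for B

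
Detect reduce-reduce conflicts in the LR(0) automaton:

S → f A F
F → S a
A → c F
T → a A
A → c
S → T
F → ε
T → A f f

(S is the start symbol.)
A reduce-reduce conflict occurs when an LR(0) state has two complete items [A → α .] and [B → β .] — both call for a reduction, and with no lookahead the parser cannot choose between them.

Augment with S' → S and build the canonical LR(0) collection (I0 = CLOSURE({[S' → . S]}), then GOTO on every symbol after a dot until no new states appear). It has 15 states:
  I0: { [A → . c F], [A → . c], [S → . T], [S → . f A F], [S' → . S], [T → . A f f], [T → . a A] }  — shift
  I1: { [T → A . f f] }  — shift
  I2: { [S' → S .] }  — accept
  I3: { [S → T .] }  — reduce
  I4: { [A → . c F], [A → . c], [T → a . A] }  — shift
  I5: { [A → . c F], [A → . c], [A → c . F], [A → c .], [F → . S a], [F → .], [S → . T], [S → . f A F], [T → . A f f], [T → . a A] }  — shift, 2 reduces
  I6: { [A → . c F], [A → . c], [S → f . A F] }  — shift
  I7: { [A → . c F], [A → . c], [F → . S a], [F → .], [S → . T], [S → . f A F], [S → f A . F], [T → . A f f], [T → . a A] }  — shift, reduce
  I8: { [S → f A F .] }  — reduce
  I9: { [F → S . a] }  — shift
  I10: { [F → S a .] }  — reduce
  I11: { [A → c F .] }  — reduce
  I12: { [T → a A .] }  — reduce
  I13: { [T → A f . f] }  — shift
  I14: { [T → A f f .] }  — reduce

I5 contains complete items [A → c .], [F → .] — reduce-reduce conflict.

Answer: Yes — I5: [A → c .] vs [F → .]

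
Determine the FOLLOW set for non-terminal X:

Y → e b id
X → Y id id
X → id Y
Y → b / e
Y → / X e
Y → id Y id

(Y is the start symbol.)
{ 'e' }

In Y → / X e: X is followed by e, add FIRST(e) \ {ε} = { 'e' }

Taking the union: FOLLOW(X) = { 'e' }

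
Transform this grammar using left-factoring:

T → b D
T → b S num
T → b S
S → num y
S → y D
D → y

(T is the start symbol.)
Left-factoring transforms A → αβ₁ | αβ₂ into A → αA' and A' → β₁ | β₂
(α is the longest common prefix among the alternatives). Repeat until
no nonterminal has two alternatives with a common prefix.

Round 1: T has alternatives sharing prefix 'b'. Introduce T': T → b T'
  Add: T' → D
  Add: T' → S num
  Add: T' → S

Round 2: T' has alternatives sharing prefix 'S'. Introduce T'': T' → S T''
  Add: T'' → num
  Add: T'' → ε

No remaining common prefixes — done.

Resulting grammar:
T → b T'
T' → D
T' → S T''
T'' → num
T'' → ε
S → num y
S → y D
D → y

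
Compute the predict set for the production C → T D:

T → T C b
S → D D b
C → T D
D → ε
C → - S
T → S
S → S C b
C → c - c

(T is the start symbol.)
PREDICT(C → T D) = (FIRST(RHS) \ {ε}) ∪ (FOLLOW(C) if ε ∈ FIRST(RHS), i.e. RHS ⇒* ε)
FIRST(T) = { 'b' }
FIRST(T D) = { 'b' }
ε ∉ FIRST(T D), so FOLLOW(C) is not added.
PREDICT(C → T D) = { 'b' }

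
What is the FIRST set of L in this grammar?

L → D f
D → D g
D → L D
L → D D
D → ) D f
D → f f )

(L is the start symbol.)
{ ')', 'f' }

To compute FIRST(L), examine every production with L on the left-hand side, reading each right-hand side left to right until a non-nullable symbol is reached.

FIRST sets of the other non-terminals involved (by the same procedure, iterated to a fixed point):
  FIRST(D) = { ')', 'f' }

From L → D f:
  - D is a non-terminal: add FIRST(D) \ {ε} = { ')', 'f' }
    D is not nullable, so stop
From L → D D:
  - D is a non-terminal: add FIRST(D) \ {ε} = { ')', 'f' }
    D is not nullable, so stop

Collecting: FIRST(L) = { ')', 'f' }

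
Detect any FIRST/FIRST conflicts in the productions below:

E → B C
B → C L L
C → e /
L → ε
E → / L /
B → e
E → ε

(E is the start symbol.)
Yes. B → C L L / B → e on { 'e' }

A FIRST/FIRST conflict occurs when two productions N → α and N → β for the same non-terminal have FIRST(α) ∩ FIRST(β) ≠ ∅ (with ε ∈ FIRST of a nullable right-hand side, so two nullable alternatives also conflict).

FIRST sets of the non-terminals at (or reachable through a nullable prefix from) the front of some alternative:
  FIRST(B) = { 'e' }
  FIRST(C) = { 'e' }

Productions for E:
  E → B C: FIRST = { 'e' }
  E → / L /: FIRST = { '/' }
  E → ε: FIRST = { ε }
Productions for B:
  B → C L L: FIRST = { 'e' }
  B → e: FIRST = { 'e' }
C, L have only one production, so no FIRST/FIRST conflict is possible there.

Conflict for B: B → C L L and B → e
  Overlap: { 'e' }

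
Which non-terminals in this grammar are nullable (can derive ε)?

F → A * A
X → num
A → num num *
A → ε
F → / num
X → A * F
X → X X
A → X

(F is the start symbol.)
A non-terminal is nullable if it can derive ε (the empty string): either it has an ε-production, or it has a production whose right-hand side consists entirely of nullable non-terminals.

ε-productions: A → ε
So A is immediately nullable.
No further non-terminal can be added: every production for the remaining non-terminals contains a terminal or a non-nullable non-terminal.
Nullable = { 'A' }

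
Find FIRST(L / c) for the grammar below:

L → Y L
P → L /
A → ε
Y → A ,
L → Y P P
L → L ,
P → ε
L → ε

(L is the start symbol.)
{ ',', '/' }

FIRST sets of the non-terminals involved (from the grammar, by fixed-point iteration):
  FIRST(L) = { ',', ε }

To compute FIRST(L / c), process the symbols left to right:
Symbol L is a non-terminal. Add FIRST(L) \ {ε} = { ',' }
L is nullable (ε ∈ FIRST(L)), continue to the next symbol.
Symbol / is a terminal. Add '/' and stop.
FIRST(L / c) = { ',', '/' }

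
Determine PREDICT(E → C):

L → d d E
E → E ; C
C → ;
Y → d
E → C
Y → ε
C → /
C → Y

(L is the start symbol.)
{ $, '/', ';', 'd' }

PREDICT(E → C) = (FIRST(RHS) \ {ε}) ∪ (FOLLOW(E) if ε ∈ FIRST(RHS), i.e. RHS ⇒* ε)
FIRST(C) = { '/', ';', 'd', ε }
FIRST(C) = { '/', ';', 'd', ε }
ε ∈ FIRST(C) (the right-hand side is nullable), so add FOLLOW(E) = { $, ';' }
PREDICT(E → C) = { $, '/', ';', 'd' }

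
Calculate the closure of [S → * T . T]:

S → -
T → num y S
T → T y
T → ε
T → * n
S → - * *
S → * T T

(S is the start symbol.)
{ [S → * T . T], [T → . * n], [T → . T y], [T → . num y S], [T → .] }

To compute CLOSURE, for each item [A → α.Bβ] where B is a non-terminal, add [B → .γ] for all productions B → γ; repeat for the newly added items until nothing changes.

Start with: [S → * T . T]
  [S → * T . T] has the dot before T: add [T → . num y S], [T → . T y], [T → .], [T → . * n]
No further items can be added.

CLOSURE = { [S → * T . T], [T → . * n], [T → . T y], [T → . num y S], [T → .] }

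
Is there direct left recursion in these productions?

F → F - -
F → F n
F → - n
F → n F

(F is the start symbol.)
Direct left recursion occurs when N → N α for some non-terminal N (the right-hand side begins with the left-hand side itself).

F → F - -: LEFT RECURSIVE (starts with F)
F → F n: LEFT RECURSIVE (starts with F)
F → - n: starts with '-'
F → n F: starts with n

The grammar has direct left recursion on: F.

Answer: Yes, F is left-recursive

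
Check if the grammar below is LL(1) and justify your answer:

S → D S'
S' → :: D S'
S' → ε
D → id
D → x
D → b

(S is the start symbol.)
A grammar is LL(1) if for each non-terminal N with multiple productions, the predict sets of those productions are pairwise disjoint, where PREDICT(N → α) = (FIRST(α) \ {ε}) ∪ (FOLLOW(N) if α ⇒* ε).

Relevant sets:
  FOLLOW(S') = { $ }

For S':
  PREDICT(S' → :: D S') = { '::' }
  PREDICT(S' → ε) = { $ }
For D:
  PREDICT(D → id) = { 'id' }
  PREDICT(D → x) = { 'x' }
  PREDICT(D → b) = { 'b' }
S has a single production, so nothing to check there.

All predict sets are disjoint. The grammar IS LL(1).

Answer: Yes, the grammar is LL(1).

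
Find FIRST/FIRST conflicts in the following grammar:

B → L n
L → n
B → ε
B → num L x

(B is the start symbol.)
No FIRST/FIRST conflicts.

FIRST sets of the non-terminals at (or reachable through a nullable prefix from) the front of some alternative:
  FIRST(L) = { 'n' }

Productions for B:
  B → L n: FIRST = { 'n' }
  B → ε: FIRST = { ε }
  B → num L x: FIRST = { 'num' }
L has only one production, so no FIRST/FIRST conflict is possible there.

All alternatives of each non-terminal have pairwise disjoint FIRST sets.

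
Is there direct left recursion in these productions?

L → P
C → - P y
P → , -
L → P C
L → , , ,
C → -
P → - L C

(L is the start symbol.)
No direct left recursion

L → P: starts with P
C → - P y: starts with '-'
P → , -: starts with ','
L → P C: starts with P
L → , , ,: starts with ','
C → -: starts with '-'
P → - L C: starts with '-'

No direct left recursion found.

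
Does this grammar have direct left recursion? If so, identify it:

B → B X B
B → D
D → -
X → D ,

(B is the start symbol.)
Yes, B is left-recursive

Direct left recursion occurs when N → N α for some non-terminal N (the right-hand side begins with the left-hand side itself).

B → B X B: LEFT RECURSIVE (starts with B)
B → D: starts with D
D → -: starts with '-'
X → D ,: starts with D

The grammar has direct left recursion on: B.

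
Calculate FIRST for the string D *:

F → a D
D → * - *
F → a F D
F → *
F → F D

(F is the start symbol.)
FIRST sets of the non-terminals involved (from the grammar, by fixed-point iteration):
  FIRST(D) = { '*' }

To compute FIRST(D *), process the symbols left to right:
Symbol D is a non-terminal. Add FIRST(D) \ {ε} = { '*' }
D is not nullable (ε ∉ FIRST(D)), so stop here.
FIRST(D *) = { '*' }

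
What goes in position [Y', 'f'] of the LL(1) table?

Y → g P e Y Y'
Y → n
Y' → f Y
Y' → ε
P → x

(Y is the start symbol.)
Y' → f Y, Y' → ε

To find M[Y', 'f'], we find productions for Y' where 'f' is in the predict set (PREDICT(N → α) = (FIRST(α) \ {ε}) ∪ (FOLLOW(N) if α ⇒* ε)).

Relevant sets:
  FOLLOW(Y') = { $, 'f' }

Y' → f Y: PREDICT = { 'f' }
  'f' is in predict set, so this production goes in M[Y', 'f']
Y' → ε: PREDICT = { $, 'f' }
  'f' is in predict set, so this production goes in M[Y', 'f']

M[Y', 'f'] = Y' → f Y, Y' → ε  (a multiply-defined cell — the grammar is not LL(1))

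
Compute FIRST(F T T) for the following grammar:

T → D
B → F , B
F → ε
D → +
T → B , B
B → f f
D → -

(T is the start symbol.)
FIRST sets of the non-terminals involved (from the grammar, by fixed-point iteration):
  FIRST(F) = { ε }
  FIRST(T) = { '+', ',', '-', 'f' }

To compute FIRST(F T T), process the symbols left to right:
Symbol F is a non-terminal. Add FIRST(F) \ {ε} = { }
F is nullable (ε ∈ FIRST(F)), continue to the next symbol.
Symbol T is a non-terminal. Add FIRST(T) \ {ε} = { '+', ',', '-', 'f' }
T is not nullable (ε ∉ FIRST(T)), so stop here.
FIRST(F T T) = { '+', ',', '-', 'f' }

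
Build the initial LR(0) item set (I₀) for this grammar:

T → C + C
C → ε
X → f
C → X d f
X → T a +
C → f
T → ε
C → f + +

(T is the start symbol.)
First, augment the grammar with T' → T
I₀ = CLOSURE({ [T' → . T] }):
  [T' → . T] has the dot before T: add [T → . C + C], [T → .]
  [T → . C + C] has the dot before C: add [C → .], [C → . X d f], [C → . f], [C → . f + +]
  [C → . X d f] has the dot before X: add [X → . f], [X → . T a +]
No further items can be added.

I₀ = { [C → . X d f], [C → . f + +], [C → . f], [C → .], [T → . C + C], [T → .], [T' → . T], [X → . T a +], [X → . f] }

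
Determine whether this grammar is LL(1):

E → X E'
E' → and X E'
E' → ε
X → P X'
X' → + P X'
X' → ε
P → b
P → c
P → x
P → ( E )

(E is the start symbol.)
Yes, the grammar is LL(1).

Relevant sets:
  FOLLOW(E') = { $, ')' }
  FOLLOW(X') = { $, ')', 'and' }

For E':
  PREDICT(E' → and X E') = { 'and' }
  PREDICT(E' → ε) = { $, ')' }
For X':
  PREDICT(X' → '+' P X') = { '+' }
  PREDICT(X' → ε) = { $, ')', 'and' }
For P:
  PREDICT(P → b) = { 'b' }
  PREDICT(P → c) = { 'c' }
  PREDICT(P → x) = { 'x' }
  PREDICT(P → '(' E ')') = { '(' }
E, X have a single production, so nothing to check there.

All predict sets are disjoint. The grammar IS LL(1).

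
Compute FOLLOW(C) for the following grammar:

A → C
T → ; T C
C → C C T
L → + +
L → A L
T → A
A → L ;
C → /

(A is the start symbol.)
{ $, '+', '/', ';' }

To compute FOLLOW(C), find every occurrence of C on a right-hand side N → α C β: add FIRST(β) \ {ε}, and if β is empty or nullable also add FOLLOW(N). Iterate to a fixed point.

In A → C: C is at the end, add FOLLOW(A)
In T → ; T C: C is at the end, add FOLLOW(T)
In C → C C T: C is followed by C T, add FIRST(C T) \ {ε} = { '/' }
In C → C C T: C is followed by T, add FIRST(T) \ {ε} = { '+', '/', ';' }

The FOLLOW sets referred to above (computed the same way, to a fixed point):
  FOLLOW(A) = { $, '+', '/', ';' }
  FOLLOW(T) = { $, '+', '/', ';' }

Taking the union: FOLLOW(C) = { $, '+', '/', ';' }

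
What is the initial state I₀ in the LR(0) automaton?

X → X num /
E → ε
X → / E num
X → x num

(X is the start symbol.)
{ [X → . / E num], [X → . X num /], [X → . x num], [X' → . X] }

First, augment the grammar with X' → X
I₀ = CLOSURE({ [X' → . X] }):
  [X' → . X] has the dot before X: add [X → . X num /], [X → . / E num], [X → . x num]
No further items can be added.

I₀ = { [X → . / E num], [X → . X num /], [X → . x num], [X' → . X] }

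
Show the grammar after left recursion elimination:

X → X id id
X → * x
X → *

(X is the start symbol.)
X is directly left-recursive. The standard transformation for
  A → A α₁ | ... | A α_m | β₁ | ... | β_n
is
  A  → β₁ A' | ... | β_n A'
  A' → α₁ A' | ... | α_m A' | ε

X → * x becomes X → * x X'
X → * becomes X → * X'
X → X id id becomes X' → id id X'
Add X' → ε

Resulting grammar:
X → * x X'
X → * X'
X' → id id X'
X' → ε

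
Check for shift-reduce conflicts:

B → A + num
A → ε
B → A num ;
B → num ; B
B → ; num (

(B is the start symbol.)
Yes — I0: [A → .] vs [B → . ; num (]; I5: [A → .] vs [B → . ; num (]

Augment with B' → B and build the canonical LR(0) collection (I0 = CLOSURE({[B' → . B]}), then GOTO on every symbol after a dot until no new states appear). It has 13 states:
  I0: { [A → .], [B → . ; num (], [B → . A + num], [B → . A num ;], [B → . num ; B], [B' → . B] }  — shift, reduce
  I1: { [B → ; . num (] }  — shift
  I2: { [B → A . + num], [B → A . num ;] }  — shift
  I3: { [B' → B .] }  — accept
  I4: { [B → num . ; B] }  — shift
  I5: { [A → .], [B → . ; num (], [B → . A + num], [B → . A num ;], [B → . num ; B], [B → num ; . B] }  — shift, reduce
  I6: { [B → num ; B .] }  — reduce
  I7: { [B → A + . num] }  — shift
  I8: { [B → A num . ;] }  — shift
  I9: { [B → A num ; .] }  — reduce
  I10: { [B → A + num .] }  — reduce
  I11: { [B → ; num . (] }  — shift
  I12: { [B → ; num ( .] }  — reduce

I0 contains reduce item [A → .] and shift items [B → . ; num (], [B → . num ; B] — shift-reduce conflict.
I5 contains reduce item [A → .] and shift items [B → . ; num (], [B → . num ; B] — shift-reduce conflict.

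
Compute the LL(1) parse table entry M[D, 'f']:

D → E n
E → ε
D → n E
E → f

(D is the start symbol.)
D → E n

To find M[D, 'f'], we find productions for D where 'f' is in the predict set (PREDICT(N → α) = (FIRST(α) \ {ε}) ∪ (FOLLOW(N) if α ⇒* ε)).

Relevant sets:
  FIRST(E) = { 'f', ε }

D → E n: PREDICT = { 'f', 'n' }
  'f' is in predict set, so this production goes in M[D, 'f']
D → n E: PREDICT = { 'n' }

M[D, 'f'] = D → E n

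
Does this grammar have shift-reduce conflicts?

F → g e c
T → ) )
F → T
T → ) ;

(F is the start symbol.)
A shift-reduce conflict occurs when an LR(0) state has both:
  - a complete (reduce) item [A → α .] (dot at the end), and
  - a shift item [B → β . c γ] (dot before a terminal).

Augment with F' → F and build the canonical LR(0) collection (I0 = CLOSURE({[F' → . F]}), then GOTO on every symbol after a dot until no new states appear). It has 9 states:
  I0: { [F → . T], [F → . g e c], [F' → . F], [T → . ) )], [T → . ) ;] }  — shift
  I1: { [T → ) . )], [T → ) . ;] }  — shift
  I2: { [F' → F .] }  — accept
  I3: { [F → T .] }  — reduce
  I4: { [F → g . e c] }  — shift
  I5: { [F → g e . c] }  — shift
  I6: { [F → g e c .] }  — reduce
  I7: { [T → ) ) .] }  — reduce
  I8: { [T → ) ; .] }  — reduce

No state contains both a complete item and a shift item.

Answer: No shift-reduce conflicts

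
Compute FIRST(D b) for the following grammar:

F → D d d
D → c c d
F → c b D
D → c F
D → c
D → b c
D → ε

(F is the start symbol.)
{ 'b', 'c' }

FIRST sets of the non-terminals involved (from the grammar, by fixed-point iteration):
  FIRST(D) = { 'b', 'c', ε }

To compute FIRST(D b), process the symbols left to right:
Symbol D is a non-terminal. Add FIRST(D) \ {ε} = { 'b', 'c' }
D is nullable (ε ∈ FIRST(D)), continue to the next symbol.
Symbol b is a terminal. Add 'b' and stop.
FIRST(D b) = { 'b', 'c' }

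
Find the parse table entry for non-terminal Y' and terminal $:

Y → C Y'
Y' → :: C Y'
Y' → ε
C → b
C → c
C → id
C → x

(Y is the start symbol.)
To find M[Y', $], we find productions for Y' where $ is in the predict set (PREDICT(N → α) = (FIRST(α) \ {ε}) ∪ (FOLLOW(N) if α ⇒* ε)).

Relevant sets:
  FOLLOW(Y') = { $ }

Y' → :: C Y': PREDICT = { '::' }
Y' → ε: PREDICT = { $ }
  $ is in predict set, so this production goes in M[Y', $]

M[Y', $] = Y' → ε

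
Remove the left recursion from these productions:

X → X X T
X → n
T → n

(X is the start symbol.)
X is directly left-recursive. The standard transformation for
  A → A α₁ | ... | A α_m | β₁ | ... | β_n
is
  A  → β₁ A' | ... | β_n A'
  A' → α₁ A' | ... | α_m A' | ε

X → n becomes X → n X'
X → X X T becomes X' → X T X'
Add X' → ε

Productions for other non-terminals are unchanged:
  T → n

Resulting grammar:
X → n X'
X' → X T X'
X' → ε
T → n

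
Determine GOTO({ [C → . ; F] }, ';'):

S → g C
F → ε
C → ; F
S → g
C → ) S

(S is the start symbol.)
{ [C → ; . F], [F → .] }

GOTO(I, ';') = CLOSURE({ [A → αX.β] : [A → α.Xβ] ∈ I, X = ';' })

Items with dot before ';', with the dot advanced:
  [C → . ; F] → [C → ; . F]
Closure of the advanced items:
  [C → ; . F] has the dot before F: add [F → .]

GOTO = { [C → ; . F], [F → .] }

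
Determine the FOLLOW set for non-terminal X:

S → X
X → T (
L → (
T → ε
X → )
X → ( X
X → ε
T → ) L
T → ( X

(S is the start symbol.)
In S → X: X is at the end, add FOLLOW(S)
In X → ( X: X is at the end; this adds FOLLOW(X) to itself — nothing new
In T → ( X: X is at the end, add FOLLOW(T)

The FOLLOW sets referred to above (computed the same way, to a fixed point):
  FOLLOW(S) = { $ }
  FOLLOW(T) = { '(' }

Taking the union: FOLLOW(X) = { $, '(' }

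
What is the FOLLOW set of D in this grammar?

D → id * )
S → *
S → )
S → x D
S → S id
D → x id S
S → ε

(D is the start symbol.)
D is the start symbol, so $ ∈ FOLLOW(D).
In S → x D: D is at the end, add FOLLOW(S)

The FOLLOW sets referred to above (computed the same way, to a fixed point):
  FOLLOW(S) = { $, 'id' }

Taking the union: FOLLOW(D) = { $, 'id' }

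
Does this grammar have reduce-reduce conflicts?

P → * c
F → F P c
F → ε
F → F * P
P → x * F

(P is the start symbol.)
No reduce-reduce conflicts

Augment with P' → P and build the canonical LR(0) collection (I0 = CLOSURE({[P' → . P]}), then GOTO on every symbol after a dot until no new states appear). It has 11 states:
  I0: { [P → . * c], [P → . x * F], [P' → . P] }  — shift
  I1: { [P → * . c] }  — shift
  I2: { [P' → P .] }  — accept
  I3: { [P → x . * F] }  — shift
  I4: { [F → . F * P], [F → . F P c], [F → .], [P → x * . F] }  — reduce
  I5: { [F → F . * P], [F → F . P c], [P → . * c], [P → . x * F], [P → x * F .] }  — shift, reduce
  I6: { [F → F * . P], [P → * . c], [P → . * c], [P → . x * F] }  — shift
  I7: { [F → F P . c] }  — shift
  I8: { [F → F P c .] }  — reduce
  I9: { [F → F * P .] }  — reduce
  I10: { [P → * c .] }  — reduce

No state contains more than one complete item.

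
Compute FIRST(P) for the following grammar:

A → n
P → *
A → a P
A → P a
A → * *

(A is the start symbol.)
To compute FIRST(P), examine every production with P on the left-hand side, reading each right-hand side left to right until a non-nullable symbol is reached.

From P → *:
  - '*' is a terminal: add '*' and stop

Collecting: FIRST(P) = { '*' }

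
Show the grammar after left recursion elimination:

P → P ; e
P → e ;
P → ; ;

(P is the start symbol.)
P is directly left-recursive. The standard transformation for
  A → A α₁ | ... | A α_m | β₁ | ... | β_n
is
  A  → β₁ A' | ... | β_n A'
  A' → α₁ A' | ... | α_m A' | ε

P → e ; becomes P → e ; P'
P → ; ; becomes P → ; ; P'
P → P ; e becomes P' → ; e P'
Add P' → ε

Resulting grammar:
P → e ; P'
P → ; ; P'
P' → ; e P'
P' → ε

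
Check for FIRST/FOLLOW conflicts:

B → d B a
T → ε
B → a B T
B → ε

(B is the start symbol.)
A FIRST/FOLLOW conflict occurs when a non-terminal N has a nullable alternative N → β (β ⇒* ε) and another alternative N → α with FIRST(α) ∩ FOLLOW(N) ≠ ∅: on such a lookahead the parser cannot decide between expanding α and letting N vanish via β.

Nullable non-terminals: B, T.

B: nullable alternative(s) B → ε; FOLLOW(B) = { $, 'a' }
  B → d B a: FIRST \ {ε} = { 'd' } — disjoint from FOLLOW(B)
  B → a B T: FIRST \ {ε} = { 'a' } — overlaps FOLLOW(B) on { 'a' }: CONFLICT
  B → ε: FIRST \ {ε} = { } — this is the only nullable alternative, skip
T has a nullable alternative but only one production, so nothing to check.

So the grammar has 1 FIRST/FOLLOW conflict (marked CONFLICT above).

Answer: Yes. B → a B T with FOLLOW(B) on { 'a' }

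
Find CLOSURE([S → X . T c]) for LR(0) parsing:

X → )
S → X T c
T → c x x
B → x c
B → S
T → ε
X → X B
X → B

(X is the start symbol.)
{ [S → X . T c], [T → . c x x], [T → .] }

To compute CLOSURE, for each item [A → α.Bβ] where B is a non-terminal, add [B → .γ] for all productions B → γ; repeat for the newly added items until nothing changes.

Start with: [S → X . T c]
  [S → X . T c] has the dot before T: add [T → . c x x], [T → .]
No further items can be added.

CLOSURE = { [S → X . T c], [T → . c x x], [T → .] }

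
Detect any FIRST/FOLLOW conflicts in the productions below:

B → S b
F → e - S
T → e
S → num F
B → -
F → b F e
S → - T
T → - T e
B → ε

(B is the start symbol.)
No FIRST/FOLLOW conflicts.

A FIRST/FOLLOW conflict occurs when a non-terminal N has a nullable alternative N → β (β ⇒* ε) and another alternative N → α with FIRST(α) ∩ FOLLOW(N) ≠ ∅: on such a lookahead the parser cannot decide between expanding α and letting N vanish via β.

Nullable non-terminals: B.
FIRST sets used below: FIRST(S) = { '-', 'num' }

B: nullable alternative(s) B → ε; FOLLOW(B) = { $ }
  B → S b: FIRST \ {ε} = { '-', 'num' } — disjoint from FOLLOW(B)
  B → -: FIRST \ {ε} = { '-' } — disjoint from FOLLOW(B)
  B → ε: FIRST \ {ε} = { } — this is the only nullable alternative, skip

F, S, T have no nullable alternative, so no FIRST/FOLLOW check is needed there.

No FIRST/FOLLOW conflicts found.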